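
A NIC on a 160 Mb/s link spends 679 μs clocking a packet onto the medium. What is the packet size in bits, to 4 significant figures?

108600 bits

L = R × t_tx = 160000000 b/s × 0.000679 s = 108640 bits.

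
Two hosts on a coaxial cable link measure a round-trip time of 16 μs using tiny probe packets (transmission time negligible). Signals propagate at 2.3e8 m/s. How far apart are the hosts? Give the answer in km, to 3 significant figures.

1.84 km

One-way propagation = RTT/2 = 8 μs.
d = s × t = 2.3e+08 × 8e-06 = 1.84 km.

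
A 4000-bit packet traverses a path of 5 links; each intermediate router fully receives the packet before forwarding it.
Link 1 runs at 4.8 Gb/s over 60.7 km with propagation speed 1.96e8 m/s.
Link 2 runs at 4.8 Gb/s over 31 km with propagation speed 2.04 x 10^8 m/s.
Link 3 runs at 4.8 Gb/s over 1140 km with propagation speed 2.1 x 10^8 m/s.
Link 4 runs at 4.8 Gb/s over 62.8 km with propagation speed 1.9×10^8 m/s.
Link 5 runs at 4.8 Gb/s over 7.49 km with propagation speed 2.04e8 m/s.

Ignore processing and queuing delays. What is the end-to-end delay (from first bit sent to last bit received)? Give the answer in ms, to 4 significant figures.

Transmission delay per hop = L/R = 4000/4800000000 = 0.000833333 ms; 5 hops → 0.00416667 ms.
Propagation delays (d/s per hop): 0.309694, 0.151961, 5.42857, 0.330526, 0.0367157 ms; sum = 6.25747 ms.
End-to-end = 6.262 ms.

6.262 ms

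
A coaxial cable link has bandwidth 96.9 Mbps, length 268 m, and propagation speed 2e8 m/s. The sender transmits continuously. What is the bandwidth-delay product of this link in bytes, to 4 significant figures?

16.23 bytes

Propagation delay = 268 / 200000000 = 1.34e-06 s.
BDP = R × t_prop = 96900000 × 1.34e-06 = 129.846 bits.
In bytes: 129.846/8 = 16.23 bytes.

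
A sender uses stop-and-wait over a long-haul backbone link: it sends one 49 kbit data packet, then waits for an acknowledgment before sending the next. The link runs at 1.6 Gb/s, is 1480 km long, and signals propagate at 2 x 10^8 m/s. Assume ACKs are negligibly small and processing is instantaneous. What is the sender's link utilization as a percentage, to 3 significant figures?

t_tx = L/R = 49000/1600000000 = 3.0625e-05 s.
t_prop = 1480000/200000000 = 0.0074 s; RTT = 0.0148 s.
Cycle = t_tx + RTT = 0.0148306 s.
Utilization = t_tx / cycle = 3.0625e-05/0.0148306 = 0.206 %.

0.206 %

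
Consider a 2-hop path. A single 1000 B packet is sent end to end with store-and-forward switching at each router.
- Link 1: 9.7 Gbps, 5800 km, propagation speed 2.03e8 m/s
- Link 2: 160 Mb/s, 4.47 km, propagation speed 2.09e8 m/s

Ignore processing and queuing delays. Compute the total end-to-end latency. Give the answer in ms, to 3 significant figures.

L = 1000 × 8 = 8000 bits.
Transmission delays (L/R per hop): 0.000824742, 0.05 ms; sum = 0.0508247 ms.
Propagation delays (d/s per hop): 28.5714, 0.0213876 ms; sum = 28.5928 ms.
End-to-end = 28.6 ms.

28.6 ms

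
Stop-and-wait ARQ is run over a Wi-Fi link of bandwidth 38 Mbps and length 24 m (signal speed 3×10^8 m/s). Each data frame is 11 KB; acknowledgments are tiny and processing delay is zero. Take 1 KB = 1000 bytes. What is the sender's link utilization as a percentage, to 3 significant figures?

100 %

t_tx = L/R = 88000/38000000 = 0.00231579 s.
t_prop = 24/300000000 = 8e-08 s; RTT = 1.6e-07 s.
Cycle = t_tx + RTT = 0.00231595 s.
Utilization = t_tx / cycle = 0.00231579/0.00231595 = 100 %.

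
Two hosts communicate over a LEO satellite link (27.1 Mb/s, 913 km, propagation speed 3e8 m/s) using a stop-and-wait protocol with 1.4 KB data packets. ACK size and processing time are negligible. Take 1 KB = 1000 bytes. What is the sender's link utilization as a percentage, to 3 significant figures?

t_tx = L/R = 11200/27100000 = 0.000413284 s.
t_prop = 913000/300000000 = 0.00304333 s; RTT = 0.00608667 s.
Cycle = t_tx + RTT = 0.00649995 s.
Utilization = t_tx / cycle = 0.000413284/0.00649995 = 6.36 %.

6.36 %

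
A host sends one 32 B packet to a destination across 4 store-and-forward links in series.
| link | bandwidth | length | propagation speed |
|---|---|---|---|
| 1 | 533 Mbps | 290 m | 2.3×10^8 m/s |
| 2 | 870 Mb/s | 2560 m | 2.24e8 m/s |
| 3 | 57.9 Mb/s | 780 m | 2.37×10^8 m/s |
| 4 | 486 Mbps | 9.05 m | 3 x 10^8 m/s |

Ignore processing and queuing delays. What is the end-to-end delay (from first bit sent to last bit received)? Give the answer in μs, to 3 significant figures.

21.7 μs

L = 32 × 8 = 256 bits.
Transmission delays (L/R per hop): 0.4803, 0.294253, 4.42142, 0.526749 μs; sum = 5.72272 μs.
Propagation delays (d/s per hop): 1.26087, 11.4286, 3.29114, 0.0301667 μs; sum = 16.0107 μs.
End-to-end = 21.7 μs.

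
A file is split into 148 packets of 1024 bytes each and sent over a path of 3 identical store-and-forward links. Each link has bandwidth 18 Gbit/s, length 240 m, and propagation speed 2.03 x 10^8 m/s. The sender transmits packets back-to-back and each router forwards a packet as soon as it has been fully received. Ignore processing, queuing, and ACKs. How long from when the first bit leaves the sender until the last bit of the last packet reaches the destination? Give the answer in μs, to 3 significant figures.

Per-hop transmission t_tx = L/R = 8192/18000000000 = 0.455111 μs.
Per-hop propagation t_prop = 240/2.03e+08 = 1.18227 μs.
Pipeline fill: first packet needs 3·t_tx to clear all hops; remaining 147 packets each add one t_tx.
Total = (3+148-1)·t_tx + 3·t_prop = 150·0.455111 + 3·1.18227 = 71.8 μs.

71.8 μs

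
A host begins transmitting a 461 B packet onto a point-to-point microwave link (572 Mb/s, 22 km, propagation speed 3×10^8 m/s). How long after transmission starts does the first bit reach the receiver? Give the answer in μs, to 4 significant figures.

First bit experiences only propagation delay: d/s = 22000/300000000 = 73.33 μs.

73.33 μs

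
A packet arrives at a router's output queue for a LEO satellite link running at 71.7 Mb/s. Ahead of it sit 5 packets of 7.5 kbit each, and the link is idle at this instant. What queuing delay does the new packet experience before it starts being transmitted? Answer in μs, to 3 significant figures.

523 μs

Each queued packet: L/R = 7500/71700000 = 104.603 μs.
5 queued → 523.013 μs.
Queuing delay = 523 μs.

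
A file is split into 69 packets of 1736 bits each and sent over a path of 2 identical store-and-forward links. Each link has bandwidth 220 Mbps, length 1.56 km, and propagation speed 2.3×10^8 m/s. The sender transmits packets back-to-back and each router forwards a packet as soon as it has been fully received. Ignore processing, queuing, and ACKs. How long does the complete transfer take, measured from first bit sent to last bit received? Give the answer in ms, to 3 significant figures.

0.566 ms

Per-hop transmission t_tx = L/R = 1736/220000000 = 0.00789091 ms.
Per-hop propagation t_prop = 1560/2.3e+08 = 0.00678261 ms.
Pipeline fill: first packet needs 2·t_tx to clear all hops; remaining 68 packets each add one t_tx.
Total = (2+69-1)·t_tx + 2·t_prop = 70·0.00789091 + 2·0.00678261 = 0.566 ms.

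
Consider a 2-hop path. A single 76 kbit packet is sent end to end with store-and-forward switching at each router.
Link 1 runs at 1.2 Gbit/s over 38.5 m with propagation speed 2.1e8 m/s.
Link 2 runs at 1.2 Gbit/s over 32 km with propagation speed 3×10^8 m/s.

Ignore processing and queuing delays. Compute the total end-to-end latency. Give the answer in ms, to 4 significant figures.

0.2335 ms

L = 76000 bits.
Transmission delay per hop = L/R = 76000/1200000000 = 0.0633333 ms; 2 hops → 0.126667 ms.
Propagation delays (d/s per hop): 0.000183333, 0.106667 ms; sum = 0.10685 ms.
End-to-end = 0.2335 ms.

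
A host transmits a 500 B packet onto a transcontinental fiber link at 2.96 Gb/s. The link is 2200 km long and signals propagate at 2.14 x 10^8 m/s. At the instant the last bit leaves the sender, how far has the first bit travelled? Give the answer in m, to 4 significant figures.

t_tx = L/R = 4000/2960000000 = 1.35135e-06 s.
Distance = s × t_tx = 214000000 × 1.35135e-06 = 289.2 m.

289.2 m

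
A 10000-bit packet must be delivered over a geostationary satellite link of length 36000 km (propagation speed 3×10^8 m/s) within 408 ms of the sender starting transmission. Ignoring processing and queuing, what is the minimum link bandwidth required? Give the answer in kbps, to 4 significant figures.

Propagation delay = 36000000 / 300000000 = 120 ms.
Transmission budget = 408 − 120 = 288 ms.
R ≥ L / t_tx = 10000 bits / 0.288 s = 34.72 kbps.

34.72 kbps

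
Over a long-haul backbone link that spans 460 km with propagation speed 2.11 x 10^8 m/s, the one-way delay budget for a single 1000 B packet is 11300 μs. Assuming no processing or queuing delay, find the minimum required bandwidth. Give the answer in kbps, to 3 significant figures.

L = 8000 bits.
Propagation delay = 460000 / 211000000 = 2180.09 μs.
Transmission budget = 11300 − 2180.09 = 9119.91 μs.
R ≥ L / t_tx = 8000 bits / 0.00911991 s = 877 kbps.

877 kbps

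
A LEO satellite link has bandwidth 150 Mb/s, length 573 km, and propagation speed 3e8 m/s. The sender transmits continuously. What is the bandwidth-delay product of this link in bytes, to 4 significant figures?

35810 bytes

Propagation delay = 573000 / 300000000 = 0.00191 s.
BDP = R × t_prop = 150000000 × 0.00191 = 286500 bits.
In bytes: 286500/8 = 35810 bytes.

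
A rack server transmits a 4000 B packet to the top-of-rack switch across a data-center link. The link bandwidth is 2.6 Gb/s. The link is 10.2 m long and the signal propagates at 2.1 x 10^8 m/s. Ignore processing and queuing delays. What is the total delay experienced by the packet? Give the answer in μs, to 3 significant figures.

12.4 μs

L = 4000 × 8 = 32000 bits.
Transmission delay = L/R = 32000 / 2600000000 = 12.3077 μs.
Propagation delay = d/s = 10.2 m / 210000000 m/s = 0.0485714 μs.
Total = 12.4 μs.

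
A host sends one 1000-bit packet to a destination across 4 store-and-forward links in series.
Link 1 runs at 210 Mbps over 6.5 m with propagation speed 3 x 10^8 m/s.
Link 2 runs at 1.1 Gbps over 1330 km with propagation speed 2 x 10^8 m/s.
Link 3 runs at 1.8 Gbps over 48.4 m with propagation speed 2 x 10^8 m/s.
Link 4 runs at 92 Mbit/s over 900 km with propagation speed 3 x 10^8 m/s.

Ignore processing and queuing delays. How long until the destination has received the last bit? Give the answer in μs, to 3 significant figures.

9670 μs

Transmission delays (L/R per hop): 4.7619, 0.909091, 0.555556, 10.8696 μs; sum = 17.0961 μs.
Propagation delays (d/s per hop): 0.0216667, 6650, 0.242, 3000 μs; sum = 9650.26 μs.
End-to-end = 9670 μs.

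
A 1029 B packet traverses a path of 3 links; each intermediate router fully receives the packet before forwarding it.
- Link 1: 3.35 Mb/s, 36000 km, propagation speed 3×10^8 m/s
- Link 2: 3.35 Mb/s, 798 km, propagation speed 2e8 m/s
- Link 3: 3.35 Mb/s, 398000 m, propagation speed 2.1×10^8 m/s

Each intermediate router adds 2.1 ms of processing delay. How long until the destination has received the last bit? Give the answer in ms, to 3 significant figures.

L = 1029 × 8 = 8232 bits.
Transmission delay per hop = L/R = 8232/3350000 = 2.45731 ms; 3 hops → 7.37194 ms.
Propagation delays (d/s per hop): 120, 3.99, 1.89524 ms; sum = 125.885 ms.
Processing at 2 router(s): 2 × 2.1 ms = 4.2 ms.
End-to-end = 137 ms.

137 ms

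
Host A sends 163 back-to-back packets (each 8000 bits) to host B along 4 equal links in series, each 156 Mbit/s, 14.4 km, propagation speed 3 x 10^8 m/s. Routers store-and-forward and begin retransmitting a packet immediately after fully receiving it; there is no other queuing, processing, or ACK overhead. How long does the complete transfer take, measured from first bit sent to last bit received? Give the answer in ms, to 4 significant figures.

Per-hop transmission t_tx = L/R = 8000/156000000 = 0.0512821 ms.
Per-hop propagation t_prop = 14400/300000000 = 0.048 ms.
Pipeline fill: first packet needs 4·t_tx to clear all hops; remaining 162 packets each add one t_tx.
Total = (4+163-1)·t_tx + 4·t_prop = 166·0.0512821 + 4·0.048 = 8.705 ms.

8.705 ms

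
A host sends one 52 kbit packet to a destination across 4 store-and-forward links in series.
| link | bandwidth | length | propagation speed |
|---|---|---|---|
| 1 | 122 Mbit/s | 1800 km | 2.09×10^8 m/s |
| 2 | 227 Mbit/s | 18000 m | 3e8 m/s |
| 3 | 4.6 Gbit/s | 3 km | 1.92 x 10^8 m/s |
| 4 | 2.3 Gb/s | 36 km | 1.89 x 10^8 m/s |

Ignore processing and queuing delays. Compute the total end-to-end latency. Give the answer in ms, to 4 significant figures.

9.568 ms

L = 52000 bits.
Transmission delays (L/R per hop): 0.42623, 0.229075, 0.0113043, 0.0226087 ms; sum = 0.689217 ms.
Propagation delays (d/s per hop): 8.61244, 0.06, 0.015625, 0.190476 ms; sum = 8.87854 ms.
End-to-end = 9.568 ms.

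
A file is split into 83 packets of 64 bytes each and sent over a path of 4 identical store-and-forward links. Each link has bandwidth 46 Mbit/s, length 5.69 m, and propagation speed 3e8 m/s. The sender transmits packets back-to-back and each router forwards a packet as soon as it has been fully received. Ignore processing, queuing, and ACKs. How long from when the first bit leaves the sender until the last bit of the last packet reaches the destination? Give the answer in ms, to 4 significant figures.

0.9573 ms

Per-hop transmission t_tx = L/R = 512/46000000 = 0.0111304 ms.
Per-hop propagation t_prop = 5.69/300000000 = 1.89667e-05 ms.
Pipeline fill: first packet needs 4·t_tx to clear all hops; remaining 82 packets each add one t_tx.
Total = (4+83-1)·t_tx + 4·t_prop = 86·0.0111304 + 4·1.89667e-05 = 0.9573 ms.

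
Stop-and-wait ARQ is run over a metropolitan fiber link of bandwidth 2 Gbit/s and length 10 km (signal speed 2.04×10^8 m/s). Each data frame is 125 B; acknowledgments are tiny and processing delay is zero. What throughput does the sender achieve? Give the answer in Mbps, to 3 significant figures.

10.1 Mbps

t_tx = L/R = 1000/2000000000 = 5e-07 s.
t_prop = 10000/204000000 = 4.90196e-05 s; RTT = 9.80392e-05 s.
Cycle = t_tx + RTT = 9.85392e-05 s.
Throughput = L / cycle = 1000 / 9.85392e-05 = 10.1 Mbps.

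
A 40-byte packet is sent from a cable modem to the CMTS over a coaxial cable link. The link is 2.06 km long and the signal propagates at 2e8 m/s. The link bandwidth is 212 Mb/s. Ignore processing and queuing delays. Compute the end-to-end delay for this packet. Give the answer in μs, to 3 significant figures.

11.8 μs

L = 40 × 8 = 320 bits.
Transmission delay = L/R = 320 / 212000000 = 1.50943 μs.
Propagation delay = d/s = 2060 m / 200000000 m/s = 10.3 μs.
Total = 11.8 μs.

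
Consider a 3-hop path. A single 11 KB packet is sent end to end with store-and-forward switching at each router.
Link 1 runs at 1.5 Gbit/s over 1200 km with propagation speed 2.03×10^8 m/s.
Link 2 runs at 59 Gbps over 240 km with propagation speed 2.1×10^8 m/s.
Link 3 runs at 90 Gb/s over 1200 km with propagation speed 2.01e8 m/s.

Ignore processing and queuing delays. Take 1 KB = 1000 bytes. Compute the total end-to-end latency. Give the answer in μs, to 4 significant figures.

L = 88000 bits.
Transmission delays (L/R per hop): 58.6667, 1.49153, 0.977778 μs; sum = 61.136 μs.
Propagation delays (d/s per hop): 5911.33, 1142.86, 5970.15 μs; sum = 13024.3 μs.
End-to-end = 13090 μs.

13090 μs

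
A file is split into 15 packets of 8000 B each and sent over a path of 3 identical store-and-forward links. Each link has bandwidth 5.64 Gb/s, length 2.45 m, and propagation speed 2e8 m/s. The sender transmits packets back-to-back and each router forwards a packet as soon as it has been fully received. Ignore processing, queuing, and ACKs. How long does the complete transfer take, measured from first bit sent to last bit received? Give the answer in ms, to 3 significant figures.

Per-hop transmission t_tx = L/R = 64000/5640000000 = 0.0113475 ms.
Per-hop propagation t_prop = 2.45/200000000 = 1.225e-05 ms.
Pipeline fill: first packet needs 3·t_tx to clear all hops; remaining 14 packets each add one t_tx.
Total = (3+15-1)·t_tx + 3·t_prop = 17·0.0113475 + 3·1.225e-05 = 0.193 ms.

0.193 ms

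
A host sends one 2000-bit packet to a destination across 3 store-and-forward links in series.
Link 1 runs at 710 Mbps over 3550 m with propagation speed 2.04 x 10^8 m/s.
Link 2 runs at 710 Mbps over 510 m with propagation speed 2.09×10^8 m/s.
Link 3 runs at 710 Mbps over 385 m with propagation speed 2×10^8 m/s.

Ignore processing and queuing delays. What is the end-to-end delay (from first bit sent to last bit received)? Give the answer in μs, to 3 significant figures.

Transmission delay per hop = L/R = 2000/710000000 = 2.8169 μs; 3 hops → 8.4507 μs.
Propagation delays (d/s per hop): 17.402, 2.44019, 1.925 μs; sum = 21.7672 μs.
End-to-end = 30.2 μs.

30.2 μs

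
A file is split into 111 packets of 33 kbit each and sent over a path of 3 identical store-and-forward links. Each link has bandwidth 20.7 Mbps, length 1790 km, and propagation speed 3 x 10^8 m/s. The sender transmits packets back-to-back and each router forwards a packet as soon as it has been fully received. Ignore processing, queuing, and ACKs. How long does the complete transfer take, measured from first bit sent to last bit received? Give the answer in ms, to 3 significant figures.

198 ms

Per-hop transmission t_tx = L/R = 33000/20700000 = 1.5942 ms.
Per-hop propagation t_prop = 1790000/300000000 = 5.96667 ms.
Pipeline fill: first packet needs 3·t_tx to clear all hops; remaining 110 packets each add one t_tx.
Total = (3+111-1)·t_tx + 3·t_prop = 113·1.5942 + 3·5.96667 = 198 ms.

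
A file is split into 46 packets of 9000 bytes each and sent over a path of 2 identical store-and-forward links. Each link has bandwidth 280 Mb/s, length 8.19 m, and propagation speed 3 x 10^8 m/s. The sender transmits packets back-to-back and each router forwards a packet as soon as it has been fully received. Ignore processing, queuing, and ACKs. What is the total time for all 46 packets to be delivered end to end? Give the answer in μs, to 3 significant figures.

12100 μs

Per-hop transmission t_tx = L/R = 72000/280000000 = 257.143 μs.
Per-hop propagation t_prop = 8.19/300000000 = 0.0273 μs.
Pipeline fill: first packet needs 2·t_tx to clear all hops; remaining 45 packets each add one t_tx.
Total = (2+46-1)·t_tx + 2·t_prop = 47·257.143 + 2·0.0273 = 12100 μs.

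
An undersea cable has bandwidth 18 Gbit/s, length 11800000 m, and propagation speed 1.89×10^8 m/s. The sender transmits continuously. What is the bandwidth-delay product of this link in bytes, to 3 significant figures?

140000000 bytes

Propagation delay = 11800000 / 189000000 = 0.0624339 s.
BDP = R × t_prop = 18000000000 × 0.0624339 = 1123810000 bits.
In bytes: 1123810000/8 = 140000000 bytes.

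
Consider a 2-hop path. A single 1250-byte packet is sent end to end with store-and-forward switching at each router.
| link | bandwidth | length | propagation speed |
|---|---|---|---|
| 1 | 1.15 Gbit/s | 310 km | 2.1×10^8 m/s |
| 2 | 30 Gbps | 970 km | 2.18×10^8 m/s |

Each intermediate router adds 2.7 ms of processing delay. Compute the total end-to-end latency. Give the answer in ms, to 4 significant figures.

L = 1250 × 8 = 10000 bits.
Transmission delays (L/R per hop): 0.00869565, 0.000333333 ms; sum = 0.00902899 ms.
Propagation delays (d/s per hop): 1.47619, 4.44954 ms; sum = 5.92573 ms.
Processing at 1 router(s): 1 × 2.7 ms = 2.7 ms.
End-to-end = 8.635 ms.

8.635 ms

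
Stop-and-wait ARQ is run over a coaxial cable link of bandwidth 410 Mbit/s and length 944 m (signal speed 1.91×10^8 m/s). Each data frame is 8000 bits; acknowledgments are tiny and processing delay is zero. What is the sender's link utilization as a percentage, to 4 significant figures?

t_tx = L/R = 8000/410000000 = 1.95122e-05 s.
t_prop = 944/191000000 = 4.94241e-06 s; RTT = 9.88482e-06 s.
Cycle = t_tx + RTT = 2.9397e-05 s.
Utilization = t_tx / cycle = 1.95122e-05/2.9397e-05 = 66.37 %.

66.37 %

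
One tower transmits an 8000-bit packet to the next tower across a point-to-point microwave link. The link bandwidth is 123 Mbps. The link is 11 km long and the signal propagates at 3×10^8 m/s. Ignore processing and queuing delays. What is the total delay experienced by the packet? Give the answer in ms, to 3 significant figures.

Transmission delay = L/R = 8000 / 123000000 = 0.0650407 ms.
Propagation delay = d/s = 11000 m / 300000000 m/s = 0.0366667 ms.
Total = 0.102 ms.

0.102 ms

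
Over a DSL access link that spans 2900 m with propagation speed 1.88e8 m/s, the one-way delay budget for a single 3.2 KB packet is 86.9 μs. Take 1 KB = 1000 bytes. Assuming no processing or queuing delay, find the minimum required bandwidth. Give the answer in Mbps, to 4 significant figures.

L = 25600 bits.
Propagation delay = 2900 / 188000000 = 15.4255 μs.
Transmission budget = 86.9 − 15.4255 = 71.4745 μs.
R ≥ L / t_tx = 25600 bits / 7.14745e-05 s = 358.2 Mbps.

358.2 Mbps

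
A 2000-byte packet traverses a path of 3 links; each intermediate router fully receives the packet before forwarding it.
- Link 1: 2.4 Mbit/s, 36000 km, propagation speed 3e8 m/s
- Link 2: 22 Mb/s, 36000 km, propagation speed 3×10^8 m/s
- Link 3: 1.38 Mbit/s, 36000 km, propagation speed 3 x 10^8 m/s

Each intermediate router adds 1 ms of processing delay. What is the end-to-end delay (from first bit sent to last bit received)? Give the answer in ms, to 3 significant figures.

381 ms

L = 2000 × 8 = 16000 bits.
Transmission delays (L/R per hop): 6.66667, 0.727273, 11.5942 ms; sum = 18.9881 ms.
Propagation delays (d/s per hop): 120, 120, 120 ms; sum = 360 ms.
Processing at 2 router(s): 2 × 1 ms = 2 ms.
End-to-end = 381 ms.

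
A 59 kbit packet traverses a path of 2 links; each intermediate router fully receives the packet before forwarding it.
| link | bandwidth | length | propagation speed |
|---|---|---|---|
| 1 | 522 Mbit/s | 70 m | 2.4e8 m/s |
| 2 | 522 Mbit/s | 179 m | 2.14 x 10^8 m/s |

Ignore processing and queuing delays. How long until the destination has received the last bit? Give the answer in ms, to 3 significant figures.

0.227 ms

L = 59000 bits.
Transmission delay per hop = L/R = 59000/522000000 = 0.113027 ms; 2 hops → 0.226054 ms.
Propagation delays (d/s per hop): 0.000291667, 0.000836449 ms; sum = 0.00112812 ms.
End-to-end = 0.227 ms.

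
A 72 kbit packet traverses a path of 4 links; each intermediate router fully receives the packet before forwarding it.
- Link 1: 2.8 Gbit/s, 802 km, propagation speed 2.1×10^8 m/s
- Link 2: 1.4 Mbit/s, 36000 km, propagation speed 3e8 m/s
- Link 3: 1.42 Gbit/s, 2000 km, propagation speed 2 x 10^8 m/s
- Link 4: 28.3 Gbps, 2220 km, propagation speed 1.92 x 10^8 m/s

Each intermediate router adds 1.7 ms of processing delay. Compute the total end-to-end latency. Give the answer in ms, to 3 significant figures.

L = 72000 bits.
Transmission delays (L/R per hop): 0.0257143, 51.4286, 0.0507042, 0.00254417 ms; sum = 51.5075 ms.
Propagation delays (d/s per hop): 3.81905, 120, 10, 11.5625 ms; sum = 145.382 ms.
Processing at 3 router(s): 3 × 1.7 ms = 5.1 ms.
End-to-end = 202 ms.

202 ms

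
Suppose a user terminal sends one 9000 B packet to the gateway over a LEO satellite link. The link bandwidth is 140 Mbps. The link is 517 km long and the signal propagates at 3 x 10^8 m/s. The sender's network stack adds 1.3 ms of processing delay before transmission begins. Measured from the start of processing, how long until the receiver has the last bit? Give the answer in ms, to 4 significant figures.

3.538 ms

L = 9000 × 8 = 72000 bits.
Transmission delay = L/R = 72000 / 140000000 = 0.514286 ms.
Propagation delay = d/s = 517000 m / 300000000 m/s = 1.72333 ms.
Plus processing delay 1.3 ms = 1.3 ms.
Total = 3.538 ms.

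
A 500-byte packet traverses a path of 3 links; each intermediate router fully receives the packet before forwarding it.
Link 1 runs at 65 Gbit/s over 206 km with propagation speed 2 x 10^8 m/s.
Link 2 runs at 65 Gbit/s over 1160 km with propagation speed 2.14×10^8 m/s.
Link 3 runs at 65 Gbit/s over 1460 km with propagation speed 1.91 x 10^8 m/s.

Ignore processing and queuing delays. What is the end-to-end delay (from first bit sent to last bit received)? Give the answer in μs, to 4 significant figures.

14090 μs

L = 500 × 8 = 4000 bits.
Transmission delay per hop = L/R = 4000/65000000000 = 0.0615385 μs; 3 hops → 0.184615 μs.
Propagation delays (d/s per hop): 1030, 5420.56, 7643.98 μs; sum = 14094.5 μs.
End-to-end = 14090 μs.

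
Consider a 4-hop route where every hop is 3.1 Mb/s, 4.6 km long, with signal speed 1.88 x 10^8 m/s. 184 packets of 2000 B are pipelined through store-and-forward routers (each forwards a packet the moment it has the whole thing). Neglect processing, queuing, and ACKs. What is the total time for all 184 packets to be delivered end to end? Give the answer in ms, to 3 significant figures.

Per-hop transmission t_tx = L/R = 16000/3100000 = 5.16129 ms.
Per-hop propagation t_prop = 4600/188000000 = 0.0244681 ms.
Pipeline fill: first packet needs 4·t_tx to clear all hops; remaining 183 packets each add one t_tx.
Total = (4+184-1)·t_tx + 4·t_prop = 187·5.16129 + 4·0.0244681 = 965 ms.

965 ms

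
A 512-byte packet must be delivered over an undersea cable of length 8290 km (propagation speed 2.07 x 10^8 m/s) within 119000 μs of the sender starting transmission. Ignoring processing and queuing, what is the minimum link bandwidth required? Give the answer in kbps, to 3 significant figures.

L = 4096 bits.
Propagation delay = 8290000 / 2.07e+08 = 40048.3 μs.
Transmission budget = 119000 − 40048.3 = 78951.7 μs.
R ≥ L / t_tx = 4096 bits / 0.0789517 s = 51.9 kbps.

51.9 kbps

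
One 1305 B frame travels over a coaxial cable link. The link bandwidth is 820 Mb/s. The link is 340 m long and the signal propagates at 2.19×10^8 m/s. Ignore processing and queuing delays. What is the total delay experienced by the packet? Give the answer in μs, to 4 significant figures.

14.28 μs

L = 1305 × 8 = 10440 bits.
Transmission delay = L/R = 10440 / 820000000 = 12.7317 μs.
Propagation delay = d/s = 340 m / 219000000 m/s = 1.55251 μs.
Total = 14.28 μs.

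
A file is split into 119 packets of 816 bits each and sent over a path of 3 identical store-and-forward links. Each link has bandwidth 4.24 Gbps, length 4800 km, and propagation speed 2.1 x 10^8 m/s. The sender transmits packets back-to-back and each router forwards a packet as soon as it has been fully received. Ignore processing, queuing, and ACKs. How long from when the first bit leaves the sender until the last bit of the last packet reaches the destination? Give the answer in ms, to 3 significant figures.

68.6 ms

Per-hop transmission t_tx = L/R = 816/4240000000 = 0.000192453 ms.
Per-hop propagation t_prop = 4800000/210000000 = 22.8571 ms.
Pipeline fill: first packet needs 3·t_tx to clear all hops; remaining 118 packets each add one t_tx.
Total = (3+119-1)·t_tx + 3·t_prop = 121·0.000192453 + 3·22.8571 = 68.6 ms.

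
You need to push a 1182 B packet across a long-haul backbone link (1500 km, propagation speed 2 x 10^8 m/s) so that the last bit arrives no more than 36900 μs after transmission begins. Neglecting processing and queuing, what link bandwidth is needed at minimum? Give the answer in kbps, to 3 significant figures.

322 kbps

L = 9456 bits.
Propagation delay = 1500000 / 200000000 = 7500 μs.
Transmission budget = 36900 − 7500 = 29400 μs.
R ≥ L / t_tx = 9456 bits / 0.0294 s = 322 kbps.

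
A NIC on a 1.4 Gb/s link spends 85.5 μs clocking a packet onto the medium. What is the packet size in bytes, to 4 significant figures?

14960 bytes

L = R × t_tx = 1400000000 b/s × 8.55e-05 s = 119700 bits.
In bytes: 119700 / 8 = 14960 bytes.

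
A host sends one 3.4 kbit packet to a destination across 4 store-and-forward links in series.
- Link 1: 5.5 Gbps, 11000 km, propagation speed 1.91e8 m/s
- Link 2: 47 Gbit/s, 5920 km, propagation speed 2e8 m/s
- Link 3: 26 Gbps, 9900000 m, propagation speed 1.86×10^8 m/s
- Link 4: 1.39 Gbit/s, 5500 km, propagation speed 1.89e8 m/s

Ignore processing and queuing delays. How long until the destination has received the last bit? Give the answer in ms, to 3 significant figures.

170 ms

L = 3400 bits.
Transmission delays (L/R per hop): 0.000618182, 7.23404e-05, 0.000130769, 0.00244604 ms; sum = 0.00326733 ms.
Propagation delays (d/s per hop): 57.5916, 29.6, 53.2258, 29.1005 ms; sum = 169.518 ms.
End-to-end = 170 ms.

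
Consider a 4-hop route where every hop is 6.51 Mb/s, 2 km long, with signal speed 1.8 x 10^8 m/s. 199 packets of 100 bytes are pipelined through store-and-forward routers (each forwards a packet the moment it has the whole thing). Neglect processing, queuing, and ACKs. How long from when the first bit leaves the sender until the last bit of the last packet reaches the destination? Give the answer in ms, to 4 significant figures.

24.87 ms

Per-hop transmission t_tx = L/R = 800/6510000 = 0.122888 ms.
Per-hop propagation t_prop = 2000/180000000 = 0.0111111 ms.
Pipeline fill: first packet needs 4·t_tx to clear all hops; remaining 198 packets each add one t_tx.
Total = (4+199-1)·t_tx + 4·t_prop = 202·0.122888 + 4·0.0111111 = 24.87 ms.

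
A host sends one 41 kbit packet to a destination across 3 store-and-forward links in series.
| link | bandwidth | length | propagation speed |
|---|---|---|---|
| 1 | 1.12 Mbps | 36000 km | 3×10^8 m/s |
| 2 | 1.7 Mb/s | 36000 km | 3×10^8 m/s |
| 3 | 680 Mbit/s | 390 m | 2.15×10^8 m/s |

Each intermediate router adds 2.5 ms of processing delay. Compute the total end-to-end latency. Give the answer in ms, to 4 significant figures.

305.8 ms

L = 41000 bits.
Transmission delays (L/R per hop): 36.6071, 24.1176, 0.0602941 ms; sum = 60.7851 ms.
Propagation delays (d/s per hop): 120, 120, 0.00181395 ms; sum = 240.002 ms.
Processing at 2 router(s): 2 × 2.5 ms = 5 ms.
End-to-end = 305.8 ms.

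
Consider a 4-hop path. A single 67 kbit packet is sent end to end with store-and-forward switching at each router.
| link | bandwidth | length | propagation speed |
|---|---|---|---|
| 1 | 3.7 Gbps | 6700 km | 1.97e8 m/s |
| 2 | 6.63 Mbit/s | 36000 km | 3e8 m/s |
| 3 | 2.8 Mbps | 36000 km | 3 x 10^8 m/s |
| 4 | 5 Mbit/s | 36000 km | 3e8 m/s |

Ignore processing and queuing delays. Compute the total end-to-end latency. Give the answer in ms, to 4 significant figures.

L = 67000 bits.
Transmission delays (L/R per hop): 0.0181081, 10.1056, 23.9286, 13.4 ms; sum = 47.4523 ms.
Propagation delays (d/s per hop): 34.0102, 120, 120, 120 ms; sum = 394.01 ms.
End-to-end = 441.5 ms.

441.5 ms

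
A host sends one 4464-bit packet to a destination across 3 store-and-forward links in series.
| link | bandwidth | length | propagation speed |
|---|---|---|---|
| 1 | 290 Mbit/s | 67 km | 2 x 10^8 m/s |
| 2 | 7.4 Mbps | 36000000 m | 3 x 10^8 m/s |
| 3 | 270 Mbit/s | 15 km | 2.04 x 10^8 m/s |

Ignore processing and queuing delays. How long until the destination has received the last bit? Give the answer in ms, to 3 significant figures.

121 ms

Transmission delays (L/R per hop): 0.0153931, 0.603243, 0.0165333 ms; sum = 0.63517 ms.
Propagation delays (d/s per hop): 0.335, 120, 0.0735294 ms; sum = 120.409 ms.
End-to-end = 121 ms.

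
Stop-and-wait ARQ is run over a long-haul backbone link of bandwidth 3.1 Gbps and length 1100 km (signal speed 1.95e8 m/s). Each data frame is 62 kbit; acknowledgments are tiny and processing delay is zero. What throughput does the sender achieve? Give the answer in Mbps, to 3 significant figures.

5.49 Mbps

t_tx = L/R = 62000/3100000000 = 2e-05 s.
t_prop = 1100000/195000000 = 0.00564103 s; RTT = 0.0112821 s.
Cycle = t_tx + RTT = 0.0113021 s.
Throughput = L / cycle = 62000 / 0.0113021 = 5.49 Mbps.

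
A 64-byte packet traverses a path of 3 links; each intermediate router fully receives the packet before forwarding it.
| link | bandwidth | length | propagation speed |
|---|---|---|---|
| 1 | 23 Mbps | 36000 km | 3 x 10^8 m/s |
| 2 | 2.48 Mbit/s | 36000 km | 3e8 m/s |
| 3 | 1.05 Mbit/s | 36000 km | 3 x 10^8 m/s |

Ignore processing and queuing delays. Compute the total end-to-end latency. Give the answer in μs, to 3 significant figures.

L = 64 × 8 = 512 bits.
Transmission delays (L/R per hop): 22.2609, 206.452, 487.619 μs; sum = 716.332 μs.
Propagation delays (d/s per hop): 120000, 120000, 120000 μs; sum = 360000 μs.
End-to-end = 361000 μs.

361000 μs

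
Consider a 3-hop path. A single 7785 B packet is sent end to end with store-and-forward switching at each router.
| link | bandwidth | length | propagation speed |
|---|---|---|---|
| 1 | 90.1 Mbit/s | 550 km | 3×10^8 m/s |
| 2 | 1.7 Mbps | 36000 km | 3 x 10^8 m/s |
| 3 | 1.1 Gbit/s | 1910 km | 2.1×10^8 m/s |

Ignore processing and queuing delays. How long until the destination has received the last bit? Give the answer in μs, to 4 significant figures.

168300 μs

L = 7785 × 8 = 62280 bits.
Transmission delays (L/R per hop): 691.232, 36635.3, 56.6182 μs; sum = 37383.1 μs.
Propagation delays (d/s per hop): 1833.33, 120000, 9095.24 μs; sum = 130929 μs.
End-to-end = 168300 μs.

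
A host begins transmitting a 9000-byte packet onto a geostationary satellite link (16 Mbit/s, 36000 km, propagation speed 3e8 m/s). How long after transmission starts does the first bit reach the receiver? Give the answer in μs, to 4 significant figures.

120000 μs

First bit experiences only propagation delay: d/s = 36000000/300000000 = 120000 μs.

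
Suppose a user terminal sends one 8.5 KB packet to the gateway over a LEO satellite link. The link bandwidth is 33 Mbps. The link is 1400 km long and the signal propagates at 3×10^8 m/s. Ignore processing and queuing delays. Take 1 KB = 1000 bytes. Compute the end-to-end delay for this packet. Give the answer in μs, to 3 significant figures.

6730 μs

L = 68000 bits.
Transmission delay = L/R = 68000 / 33000000 = 2060.61 μs.
Propagation delay = d/s = 1400000 m / 300000000 m/s = 4666.67 μs.
Total = 6730 μs.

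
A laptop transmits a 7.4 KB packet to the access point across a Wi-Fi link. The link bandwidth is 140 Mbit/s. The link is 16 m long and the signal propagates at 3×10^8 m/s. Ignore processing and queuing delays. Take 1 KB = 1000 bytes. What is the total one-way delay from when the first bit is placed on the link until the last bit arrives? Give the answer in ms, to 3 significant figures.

L = 59200 bits.
Transmission delay = L/R = 59200 / 140000000 = 0.422857 ms.
Propagation delay = d/s = 16 m / 300000000 m/s = 5.33333e-05 ms.
Total = 0.423 ms.

0.423 ms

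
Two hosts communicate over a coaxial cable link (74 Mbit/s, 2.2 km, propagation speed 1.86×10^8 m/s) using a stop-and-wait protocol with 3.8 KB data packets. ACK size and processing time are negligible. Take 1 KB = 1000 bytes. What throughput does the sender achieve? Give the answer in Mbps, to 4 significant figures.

t_tx = L/R = 30400/74000000 = 0.000410811 s.
t_prop = 2200/186000000 = 1.1828e-05 s; RTT = 2.36559e-05 s.
Cycle = t_tx + RTT = 0.000434467 s.
Throughput = L / cycle = 30400 / 0.000434467 = 69.97 Mbps.

69.97 Mbps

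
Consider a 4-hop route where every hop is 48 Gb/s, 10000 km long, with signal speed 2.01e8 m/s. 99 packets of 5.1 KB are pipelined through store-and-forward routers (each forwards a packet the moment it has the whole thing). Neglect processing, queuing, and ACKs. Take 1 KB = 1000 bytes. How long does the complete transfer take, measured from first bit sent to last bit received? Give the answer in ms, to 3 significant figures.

Per-hop transmission t_tx = L/R = 40800/48000000000 = 0.00085 ms.
Per-hop propagation t_prop = 10000000/2.01e+08 = 49.7512 ms.
Pipeline fill: first packet needs 4·t_tx to clear all hops; remaining 98 packets each add one t_tx.
Total = (4+99-1)·t_tx + 4·t_prop = 102·0.00085 + 4·49.7512 = 199 ms.

199 ms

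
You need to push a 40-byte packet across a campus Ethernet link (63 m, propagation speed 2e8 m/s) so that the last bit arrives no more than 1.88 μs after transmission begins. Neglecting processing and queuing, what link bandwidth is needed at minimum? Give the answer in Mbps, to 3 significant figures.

204 Mbps

L = 320 bits.
Propagation delay = 63 / 200000000 = 0.315 μs.
Transmission budget = 1.88 − 0.315 = 1.565 μs.
R ≥ L / t_tx = 320 bits / 1.565e-06 s = 204 Mbps.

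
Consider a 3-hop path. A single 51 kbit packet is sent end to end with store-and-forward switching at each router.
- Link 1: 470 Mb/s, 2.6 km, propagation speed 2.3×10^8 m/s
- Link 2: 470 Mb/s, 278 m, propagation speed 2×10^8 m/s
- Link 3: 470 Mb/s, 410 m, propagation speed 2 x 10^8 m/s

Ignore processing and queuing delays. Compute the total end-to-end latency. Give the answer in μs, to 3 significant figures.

340 μs

L = 51000 bits.
Transmission delay per hop = L/R = 51000/470000000 = 108.511 μs; 3 hops → 325.532 μs.
Propagation delays (d/s per hop): 11.3043, 1.39, 2.05 μs; sum = 14.7443 μs.
End-to-end = 340 μs.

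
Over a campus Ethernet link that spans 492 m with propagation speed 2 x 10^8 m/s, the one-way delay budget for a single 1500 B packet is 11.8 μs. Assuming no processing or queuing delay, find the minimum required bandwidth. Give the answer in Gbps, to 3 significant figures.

1.28 Gbps

L = 12000 bits.
Propagation delay = 492 / 200000000 = 2.46 μs.
Transmission budget = 11.8 − 2.46 = 9.34 μs.
R ≥ L / t_tx = 12000 bits / 9.34e-06 s = 1.28 Gbps.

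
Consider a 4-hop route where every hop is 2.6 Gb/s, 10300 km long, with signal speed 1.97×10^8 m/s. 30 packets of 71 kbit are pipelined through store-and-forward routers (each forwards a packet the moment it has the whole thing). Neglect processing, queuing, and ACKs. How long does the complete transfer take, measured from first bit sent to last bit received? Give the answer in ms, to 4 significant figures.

Per-hop transmission t_tx = L/R = 71000/2600000000 = 0.0273077 ms.
Per-hop propagation t_prop = 10300000/197000000 = 52.2843 ms.
Pipeline fill: first packet needs 4·t_tx to clear all hops; remaining 29 packets each add one t_tx.
Total = (4+30-1)·t_tx + 4·t_prop = 33·0.0273077 + 4·52.2843 = 210.0 ms.

210.0 ms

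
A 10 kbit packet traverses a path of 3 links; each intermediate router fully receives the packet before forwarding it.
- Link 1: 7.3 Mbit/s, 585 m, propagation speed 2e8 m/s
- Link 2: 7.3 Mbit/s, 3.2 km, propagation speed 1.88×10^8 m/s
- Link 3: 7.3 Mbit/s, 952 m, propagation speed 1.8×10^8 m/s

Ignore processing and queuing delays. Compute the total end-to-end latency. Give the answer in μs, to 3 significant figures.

L = 10000 bits.
Transmission delay per hop = L/R = 10000/7300000 = 1369.86 μs; 3 hops → 4109.59 μs.
Propagation delays (d/s per hop): 2.925, 17.0213, 5.28889 μs; sum = 25.2352 μs.
End-to-end = 4130 μs.

4130 μs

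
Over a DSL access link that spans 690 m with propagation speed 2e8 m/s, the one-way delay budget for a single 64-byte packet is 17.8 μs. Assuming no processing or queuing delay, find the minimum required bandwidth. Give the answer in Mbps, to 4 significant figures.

35.68 Mbps

L = 512 bits.
Propagation delay = 690 / 200000000 = 3.45 μs.
Transmission budget = 17.8 − 3.45 = 14.35 μs.
R ≥ L / t_tx = 512 bits / 1.435e-05 s = 35.68 Mbps.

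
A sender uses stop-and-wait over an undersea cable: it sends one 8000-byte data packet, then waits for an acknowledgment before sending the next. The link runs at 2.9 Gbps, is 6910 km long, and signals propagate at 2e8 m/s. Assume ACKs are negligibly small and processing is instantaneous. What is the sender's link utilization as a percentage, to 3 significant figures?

t_tx = L/R = 64000/2900000000 = 2.2069e-05 s.
t_prop = 6910000/200000000 = 0.03455 s; RTT = 0.0691 s.
Cycle = t_tx + RTT = 0.0691221 s.
Utilization = t_tx / cycle = 2.2069e-05/0.0691221 = 0.0319 %.

0.0319 %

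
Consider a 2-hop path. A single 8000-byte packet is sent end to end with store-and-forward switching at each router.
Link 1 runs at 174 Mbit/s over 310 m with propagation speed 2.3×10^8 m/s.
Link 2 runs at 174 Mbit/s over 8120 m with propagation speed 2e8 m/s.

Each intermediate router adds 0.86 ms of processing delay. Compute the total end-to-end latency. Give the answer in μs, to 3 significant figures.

1640 μs

L = 8000 × 8 = 64000 bits.
Transmission delay per hop = L/R = 64000/174000000 = 367.816 μs; 2 hops → 735.632 μs.
Propagation delays (d/s per hop): 1.34783, 40.6 μs; sum = 41.9478 μs.
Processing at 1 router(s): 1 × 0.86 ms = 860 μs.
End-to-end = 1640 μs.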